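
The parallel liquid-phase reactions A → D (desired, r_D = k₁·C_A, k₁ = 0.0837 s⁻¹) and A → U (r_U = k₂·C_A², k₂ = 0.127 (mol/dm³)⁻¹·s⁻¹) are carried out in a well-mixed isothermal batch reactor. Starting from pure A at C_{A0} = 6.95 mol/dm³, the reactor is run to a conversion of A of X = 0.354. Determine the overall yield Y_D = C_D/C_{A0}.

0.0370

C_A = C_{A0}(1−X) = 4.490 mol/dm³.
Along a PFR/batch, dC_D/dC_A = −r_D/(r_D+r_U) = −k₁/(k₁+k₂·C_A).
Integrating from C_{A0} to C_A: C_D = (0.0837/0.127)·ln[(0.0837+0.127·6.95)/(0.0837+0.127·4.49)] = 0.6591·ln(0.9664/0.6539) = 0.2574 mol/dm³.
Y_D = C_D/C_{A0} = 0.2574/6.95 = 0.0370.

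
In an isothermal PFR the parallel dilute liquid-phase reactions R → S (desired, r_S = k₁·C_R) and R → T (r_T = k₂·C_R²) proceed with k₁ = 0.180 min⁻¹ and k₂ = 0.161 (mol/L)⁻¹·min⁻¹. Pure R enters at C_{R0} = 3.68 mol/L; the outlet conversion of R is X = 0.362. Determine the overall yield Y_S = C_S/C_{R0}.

C_R = C_{R0}(1−X) = 2.348 mol/L.
Along a PFR/batch, dC_S/dC_R = −r_S/(r_S+r_T) = −k₁/(k₁+k₂·C_R).
Integrating from C_{R0} to C_R: C_S = (0.180/0.161)·ln[(0.180+0.161·3.68)/(0.180+0.161·2.35)] = 1.118·ln(0.7725/0.5580) = 0.3636 mol/L.
Y_S = C_S/C_{R0} = 0.3636/3.68 = 0.0988.

0.0988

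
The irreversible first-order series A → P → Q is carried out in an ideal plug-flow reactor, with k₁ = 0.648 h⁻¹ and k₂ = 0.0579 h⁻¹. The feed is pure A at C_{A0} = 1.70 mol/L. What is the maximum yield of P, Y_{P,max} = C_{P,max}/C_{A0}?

0.789

At the optimum, C_{P,max}/C_{A0} = (k₁/k₂)^[k₂/(k₂−k₁)].
= (0.648/0.0579)^(0.0579/(0.0579−0.648)) = (11.19)^(-0.09812) = 0.7890.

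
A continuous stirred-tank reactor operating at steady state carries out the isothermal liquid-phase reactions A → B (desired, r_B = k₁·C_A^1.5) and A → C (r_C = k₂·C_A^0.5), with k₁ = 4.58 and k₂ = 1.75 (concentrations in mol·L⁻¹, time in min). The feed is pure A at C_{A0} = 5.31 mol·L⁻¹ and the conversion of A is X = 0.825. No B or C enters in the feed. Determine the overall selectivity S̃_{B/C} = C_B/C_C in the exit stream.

2.43

Exit C_A = C_{A0}(1−X) = 5.31×0.175 = 0.9293 mol·L⁻¹.
A CSTR operates uniformly at the exit composition, giving r_B = 4.103 and r_C = 1.687 (each k·C_A^n at C_A = 0.9293).
Overall selectivity = C_B/C_C = r_Bτ/(r_Cτ) = r_B/r_C = 2.43.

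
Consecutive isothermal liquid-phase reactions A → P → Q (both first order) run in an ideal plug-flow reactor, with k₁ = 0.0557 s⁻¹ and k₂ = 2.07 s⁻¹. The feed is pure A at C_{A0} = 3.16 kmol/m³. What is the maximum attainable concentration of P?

0.0769 kmol/m³

For a first-order series the maximum intermediate yield is C_{P,max}/C_{A0} = (k₁/k₂)^[k₂/(k₂−k₁)].
= (0.0557/2.07)^(2.07/(2.07−0.0557)) = (0.02691)^(1.028) = 0.02435.
C_{P,max} = 0.02435×3.16 = 0.0769 kmol/m³.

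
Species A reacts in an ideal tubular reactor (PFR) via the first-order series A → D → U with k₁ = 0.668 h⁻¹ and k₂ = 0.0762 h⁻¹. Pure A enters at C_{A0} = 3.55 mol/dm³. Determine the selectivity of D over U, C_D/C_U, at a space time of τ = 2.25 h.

9.00

Solving the coupled first-order balances gives C_D(τ) = [k₁/(k₂−k₁)]·C_{A0}·(e^(−k₁τ) − e^(−k₂τ)).
e^(−k₁τ) = e^(−0.668×2.25) = e^(−1.503) = 0.2225; e^(−k₂τ) = e^(−0.1715) = 0.8424.
C_D = 0.668×3.55/(0.0762−0.668) × (0.2225−0.8424) = (-4.007)×(-0.6200) = 2.484 mol/dm³.
C_A = C_{A0}e^(−k₁τ) = 0.7897 mol/dm³, so C_U = C_{A0}−C_A−C_D = 0.2759 mol/dm³; C_D/C_U = 9.00.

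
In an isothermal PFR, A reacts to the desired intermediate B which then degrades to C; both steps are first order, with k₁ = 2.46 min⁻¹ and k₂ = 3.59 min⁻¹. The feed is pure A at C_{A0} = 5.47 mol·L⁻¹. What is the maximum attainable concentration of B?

Evaluating C_B at τ_opt = ln(k₂/k₁)/(k₂−k₁) gives C_{B,max}/C_{A0} = (k₁/k₂)^[k₂/(k₂−k₁)].
= (2.46/3.59)^(3.59/(3.59−2.46)) = (0.6852)^(3.177) = 0.3009.
C_{B,max} = 0.3009×5.47 = 1.65 mol·L⁻¹.

1.65 mol·L⁻¹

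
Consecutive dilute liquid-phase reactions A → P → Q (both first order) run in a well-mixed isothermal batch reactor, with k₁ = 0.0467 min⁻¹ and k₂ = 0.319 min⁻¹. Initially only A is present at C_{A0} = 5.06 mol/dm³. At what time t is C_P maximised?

The intermediate peaks when r₁ = r₂, i.e. k₁e^(−k₁t) = k₂e^(−k₂t), giving t_opt = ln(k₂/k₁)/(k₂−k₁).
= ln(0.319/0.0467)/(0.319−0.0467) = ln(6.831)/0.2723 = 1.921/0.2723 = 7.06 min.

7.06 min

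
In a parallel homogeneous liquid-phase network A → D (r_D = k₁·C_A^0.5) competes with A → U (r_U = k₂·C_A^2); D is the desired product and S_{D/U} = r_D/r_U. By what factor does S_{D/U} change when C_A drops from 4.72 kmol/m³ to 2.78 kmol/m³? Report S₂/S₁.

2.21

S_{D/U} = (k₁/k₂)·C_A^-1.5, so S₂/S₁ = (C_{A,2}/C_{A,1})^-1.5.
= (2.78/4.72)^(-1.5) = (0.5890)^(-1.5) = 2.21.
Selectivity toward D rises as C_A falls — low-concentration operation is favoured.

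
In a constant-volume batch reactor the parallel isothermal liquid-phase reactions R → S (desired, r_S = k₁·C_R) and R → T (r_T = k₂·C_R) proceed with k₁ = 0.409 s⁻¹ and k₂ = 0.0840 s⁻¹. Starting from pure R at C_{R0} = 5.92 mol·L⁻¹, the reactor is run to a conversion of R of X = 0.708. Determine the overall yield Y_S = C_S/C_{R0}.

C_R = C_{R0}(1−X) = 1.729 mol·L⁻¹.
Both paths are first order in R, so the instantaneous fraction to S is constant: dC_S/d(−C_R) = k₁/(k₁+k₂) = 0.8296.
C_S = 0.8296·(C_{R0}−C_R) = 0.8296×4.191 = 3.48 mol·L⁻¹.
Y_S = C_S/C_{R0} = 3.477/5.92 = 0.587.

0.587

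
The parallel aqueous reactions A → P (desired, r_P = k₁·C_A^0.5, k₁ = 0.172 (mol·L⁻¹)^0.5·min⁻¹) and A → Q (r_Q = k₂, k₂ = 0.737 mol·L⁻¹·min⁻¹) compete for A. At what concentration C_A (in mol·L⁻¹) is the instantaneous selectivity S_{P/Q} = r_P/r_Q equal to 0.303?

1.69 mol·L⁻¹

S_{P/Q} = (k₁/k₂)·C_A^0.5 ⇒ C_A = (S·k₂/k₁)^(2).
= (0.303×0.737/0.172)^(2) = (1.298)^(2) = 1.69 mol·L⁻¹.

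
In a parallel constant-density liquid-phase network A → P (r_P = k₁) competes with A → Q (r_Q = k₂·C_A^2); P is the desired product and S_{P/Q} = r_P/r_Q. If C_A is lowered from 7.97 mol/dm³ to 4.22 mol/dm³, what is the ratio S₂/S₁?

S_{P/Q} = (k₁/k₂)·C_A^-2, so S₂/S₁ = (C_{A,2}/C_{A,1})^-2.
= (4.22/7.97)^(-2) = (0.5295)^(-2) = 3.57.

3.57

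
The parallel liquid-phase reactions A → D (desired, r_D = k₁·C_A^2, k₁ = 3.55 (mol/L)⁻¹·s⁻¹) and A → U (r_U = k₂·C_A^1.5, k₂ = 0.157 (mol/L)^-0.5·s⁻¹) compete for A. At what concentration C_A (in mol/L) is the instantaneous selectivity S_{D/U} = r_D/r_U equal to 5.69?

S_{D/U} = (k₁/k₂)·C_A^0.5 ⇒ C_A = (S·k₂/k₁)^(2).
= (5.69×0.157/3.55)^(2) = (0.2516)^(2) = 0.0633 mol/L.

0.0633 mol/L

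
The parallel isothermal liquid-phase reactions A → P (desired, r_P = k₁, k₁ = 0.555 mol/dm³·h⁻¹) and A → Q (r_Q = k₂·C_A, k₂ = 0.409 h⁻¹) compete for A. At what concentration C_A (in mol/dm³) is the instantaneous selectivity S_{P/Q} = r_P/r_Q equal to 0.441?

3.08 mol/dm³

S_{P/Q} = (k₁/k₂)·C_A⁻¹ ⇒ C_A = (S·k₂/k₁)^(-1).
= (0.441×0.409/0.555)^(-1) = (0.3250)^(-1) = 3.08 mol/dm³.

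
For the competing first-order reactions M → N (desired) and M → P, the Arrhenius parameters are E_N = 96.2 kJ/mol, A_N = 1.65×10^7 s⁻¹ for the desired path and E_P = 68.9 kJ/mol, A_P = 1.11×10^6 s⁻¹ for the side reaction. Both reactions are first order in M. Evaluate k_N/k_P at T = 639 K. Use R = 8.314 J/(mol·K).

With equal orders, S_{N/P} = k_N/k_P = (A_N/A_P)·exp[(E_P−E_N)/(RT)].
(E_P−E_N)/(RT) = (68.9−96.2)×10³/(8.314×639) = -27300/5313 = -5.139.
k_N/k_P = (1.65×10^7/1.11×10^6)·exp(-5.139) = 14.86 × 0.005865 = 0.0872.

0.0872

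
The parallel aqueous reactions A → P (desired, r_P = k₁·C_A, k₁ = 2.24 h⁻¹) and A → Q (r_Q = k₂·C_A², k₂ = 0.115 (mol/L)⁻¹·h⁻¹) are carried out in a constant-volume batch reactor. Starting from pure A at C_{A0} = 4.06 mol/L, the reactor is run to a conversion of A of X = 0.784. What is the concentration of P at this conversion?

C_A = C_{A0}(1−X) = 0.8770 mol/L.
Along a PFR/batch, dC_P/dC_A = −r_P/(r_P+r_Q) = −k₁/(k₁+k₂·C_A).
Integrating from C_{A0} to C_A: C_P = (2.24/0.115)·ln[(2.24+0.115·4.06)/(2.24+0.115·0.877)] = 19.48·ln(2.707/2.341) = 2.830 mol/L.

2.83 mol/L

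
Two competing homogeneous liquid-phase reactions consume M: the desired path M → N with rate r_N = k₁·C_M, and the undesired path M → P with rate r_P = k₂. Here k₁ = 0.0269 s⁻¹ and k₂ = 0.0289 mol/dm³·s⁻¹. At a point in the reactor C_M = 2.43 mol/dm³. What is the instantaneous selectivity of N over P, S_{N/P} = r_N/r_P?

S_{N/P} = r_N/r_P = (k₁·C_M)/(k₂) = (k₁/k₂)·C_M.
= (0.0269×2.430) / (0.0289) = 0.06537/0.02890 = 2.26.
Since the desired path is higher order in M, keeping C_M high (PFR or concentrated feed) favours N.

2.26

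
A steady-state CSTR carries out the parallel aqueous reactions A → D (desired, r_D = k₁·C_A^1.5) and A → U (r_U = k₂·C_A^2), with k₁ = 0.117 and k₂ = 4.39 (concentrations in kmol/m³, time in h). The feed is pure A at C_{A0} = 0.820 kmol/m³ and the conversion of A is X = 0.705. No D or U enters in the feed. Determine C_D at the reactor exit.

Exit C_A = C_{A0}(1−X) = 0.820×0.295 = 0.2419 kmol/m³.
In a CSTR the entire volume is at exit conditions, so r_D = 0.117×0.2419^1.5 = 0.01392 and r_U = 4.39×0.2419^2 = 0.2569.
Fraction of consumed A going to D: r_D/(r_D+r_U) = 0.05140.
C_D = 0.05140·C_{A0}·X = 0.05140×0.820×0.705 = 0.0297 kmol/m³.

0.0297 kmol/m³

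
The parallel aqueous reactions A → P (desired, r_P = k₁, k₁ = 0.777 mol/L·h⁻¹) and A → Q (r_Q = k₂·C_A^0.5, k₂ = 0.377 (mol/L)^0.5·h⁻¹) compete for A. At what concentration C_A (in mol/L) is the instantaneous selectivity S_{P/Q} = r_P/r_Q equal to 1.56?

S_{P/Q} = (k₁/k₂)·C_A^-0.5 ⇒ C_A = (S·k₂/k₁)^(-2).
= (1.56×0.377/0.777)^(-2) = (0.7569)^(-2) = 1.75 mol/L.

1.75 mol/L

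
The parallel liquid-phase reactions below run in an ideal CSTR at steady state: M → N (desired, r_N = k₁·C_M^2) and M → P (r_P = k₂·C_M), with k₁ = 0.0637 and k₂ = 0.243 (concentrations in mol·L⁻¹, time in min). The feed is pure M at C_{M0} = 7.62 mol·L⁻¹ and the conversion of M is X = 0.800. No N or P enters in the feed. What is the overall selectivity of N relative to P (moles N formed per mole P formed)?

Exit C_M = C_{M0}(1−X) = 7.62×0.200 = 1.524 mol·L⁻¹.
Rates in a CSTR are evaluated at the outlet concentration: r_N = 0.0637×1.524^2 = 0.1479, r_P = 0.243×1.524 = 0.3703.
Overall selectivity = C_N/C_P = r_Nτ/(r_Pτ) = r_N/r_P = 0.400.

0.400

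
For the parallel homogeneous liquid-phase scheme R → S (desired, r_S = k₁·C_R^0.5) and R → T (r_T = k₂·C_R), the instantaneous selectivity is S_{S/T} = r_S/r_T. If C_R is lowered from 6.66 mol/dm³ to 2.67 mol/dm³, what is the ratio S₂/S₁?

S_{S/T} = (k₁/k₂)·C_R^-0.5, so S₂/S₁ = (C_{R,2}/C_{R,1})^-0.5.
= (2.67/6.66)^(-0.5) = (0.4009)^(-0.5) = 1.58.

1.58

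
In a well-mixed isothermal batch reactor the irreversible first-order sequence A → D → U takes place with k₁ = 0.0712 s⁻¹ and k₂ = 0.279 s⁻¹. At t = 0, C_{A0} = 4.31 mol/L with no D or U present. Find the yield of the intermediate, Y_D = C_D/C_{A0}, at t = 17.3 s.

0.0972

The intermediate concentration in a first-order A→B→C sequence is C_D = k₁C_{A0}(e^(−k₁t) − e^(−k₂t))/(k₂−k₁).
e^(−k₁t) = e^(−0.0712×17.3) = e^(−1.232) = 0.2918; e^(−k₂t) = e^(−4.827) = 0.008013.
C_D = 0.0712×4.31/(0.279−0.0712) × (0.2918−0.008013) = 1.477×0.2838 = 0.4191 mol/L.
Y_D = C_D/C_{A0} = 0.4191/4.31 = 0.0972.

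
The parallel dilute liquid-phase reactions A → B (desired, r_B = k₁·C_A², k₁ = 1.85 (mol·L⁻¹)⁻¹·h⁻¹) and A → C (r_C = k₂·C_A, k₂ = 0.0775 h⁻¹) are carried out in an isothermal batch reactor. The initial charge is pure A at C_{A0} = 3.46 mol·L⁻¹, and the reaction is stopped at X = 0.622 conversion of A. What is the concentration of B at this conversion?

2.11 mol·L⁻¹

C_A = C_{A0}(1−X) = 1.308 mol·L⁻¹.
Along a PFR/batch, dC_C/dC_A = −r_C/(r_B+r_C) = −k₂/(k₂+k₁·C_A).
Integrating from C_{A0} to C_A: C_C = (0.0775/1.85)·ln[(0.0775+1.85·3.46)/(0.0775+1.85·1.31)] = 0.04189·ln(6.478/2.497) = 0.03994 mol·L⁻¹.
Then C_B = (C_{A0}−C_A) − C_C = 2.152 − 0.03994 = 2.112 mol·L⁻¹.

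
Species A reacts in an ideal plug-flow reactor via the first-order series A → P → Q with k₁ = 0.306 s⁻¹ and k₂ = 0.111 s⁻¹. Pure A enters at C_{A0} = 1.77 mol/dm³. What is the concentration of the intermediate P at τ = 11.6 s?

For first-order series with pure A initially, C_P(τ) = k₁C_{A0}/(k₂−k₁)·(e^(−k₁τ) − e^(−k₂τ)).
e^(−k₁τ) = e^(−0.306×11.6) = e^(−3.550) = 0.02874; e^(−k₂τ) = e^(−1.288) = 0.2759.
C_P = 0.306×1.77/(0.111−0.306) × (0.02874−0.2759) = (-2.778)×(-0.2472) = 0.6866 mol/dm³.

0.687 mol/dm³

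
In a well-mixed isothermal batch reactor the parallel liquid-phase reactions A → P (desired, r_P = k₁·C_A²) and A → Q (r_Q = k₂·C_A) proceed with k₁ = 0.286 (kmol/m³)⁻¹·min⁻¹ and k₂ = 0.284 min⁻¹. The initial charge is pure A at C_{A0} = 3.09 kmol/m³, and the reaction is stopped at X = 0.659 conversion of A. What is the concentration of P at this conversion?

C_A = C_{A0}(1−X) = 1.054 kmol/m³.
Along a PFR/batch, dC_Q/dC_A = −r_Q/(r_P+r_Q) = −k₂/(k₂+k₁·C_A).
Integrating from C_{A0} to C_A: C_Q = (0.284/0.286)·ln[(0.284+0.286·3.09)/(0.284+0.286·1.05)] = 0.9930·ln(1.168/0.5854) = 0.6858 kmol/m³.
Then C_P = (C_{A0}−C_A) − C_Q = 2.036 − 0.6858 = 1.351 kmol/m³.

1.35 kmol/m³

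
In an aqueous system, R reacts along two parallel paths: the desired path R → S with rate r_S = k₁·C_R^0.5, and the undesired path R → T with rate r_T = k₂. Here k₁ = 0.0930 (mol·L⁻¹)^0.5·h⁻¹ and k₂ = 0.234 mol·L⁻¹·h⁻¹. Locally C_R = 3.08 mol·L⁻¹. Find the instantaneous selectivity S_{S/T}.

0.697

S_{S/T} = r_S/r_T = (k₁·C_R^0.5)/(k₂) = (k₁/k₂)·C_R^0.5.
= (0.0930×3.080^0.5) / (0.234) = 0.1632/0.2340 = 0.697.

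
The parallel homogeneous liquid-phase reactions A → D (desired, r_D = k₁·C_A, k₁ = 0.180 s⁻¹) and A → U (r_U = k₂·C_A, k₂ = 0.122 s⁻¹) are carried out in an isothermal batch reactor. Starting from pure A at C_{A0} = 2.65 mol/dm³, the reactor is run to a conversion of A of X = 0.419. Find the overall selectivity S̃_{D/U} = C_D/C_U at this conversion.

C_A = C_{A0}(1−X) = 1.540 mol/dm³.
Both paths are first order in A, so the instantaneous fraction to D is constant: dC_D/d(−C_A) = k₁/(k₁+k₂) = 0.5960.
C_D = 0.5960·(C_{A0}−C_A) = 0.5960×1.110 = 0.662 mol/dm³.
C_U = (C_{A0}−C_A)−C_D = 0.4486 mol/dm³; S̃_{D/U} = 0.6618/0.4486 = 1.48.

1.48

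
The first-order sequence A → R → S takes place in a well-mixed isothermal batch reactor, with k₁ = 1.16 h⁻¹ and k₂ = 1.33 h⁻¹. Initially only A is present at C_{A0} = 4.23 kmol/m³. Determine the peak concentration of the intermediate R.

1.45 kmol/m³

For a first-order series the maximum intermediate yield is C_{R,max}/C_{A0} = (k₁/k₂)^[k₂/(k₂−k₁)].
= (1.16/1.33)^(1.33/(1.33−1.16)) = (0.8722)^(7.824) = 0.3430.
C_{R,max} = 0.3430×4.23 = 1.45 kmol/m³.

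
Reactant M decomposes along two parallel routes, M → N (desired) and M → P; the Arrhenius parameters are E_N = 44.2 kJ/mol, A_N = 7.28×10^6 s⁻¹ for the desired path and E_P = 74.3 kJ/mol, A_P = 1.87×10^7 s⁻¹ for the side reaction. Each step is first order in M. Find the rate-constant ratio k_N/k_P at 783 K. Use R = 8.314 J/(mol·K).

39.7

Since both paths have the same order in M, the concentration cancels and S_{N/P} = k_N/k_P = (A_N/A_P)·exp[(E_P−E_N)/(RT)].
(E_P−E_N)/(RT) = (74.3−44.2)×10³/(8.314×783) = 30100/6510 = 4.624.
k_N/k_P = (7.28×10^6/1.87×10^7)·exp(4.624) = 0.3893 × 101.9 = 39.7.
Since E_N < E_P, lowering the temperature improves selectivity toward N.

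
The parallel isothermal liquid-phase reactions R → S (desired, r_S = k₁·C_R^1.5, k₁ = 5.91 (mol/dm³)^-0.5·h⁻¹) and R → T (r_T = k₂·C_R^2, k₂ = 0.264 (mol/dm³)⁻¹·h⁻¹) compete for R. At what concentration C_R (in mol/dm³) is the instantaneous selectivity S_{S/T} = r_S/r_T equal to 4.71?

22.6 mol/dm³

S_{S/T} = (k₁/k₂)·C_R^-0.5 ⇒ C_R = (S·k₂/k₁)^(-2).
= (4.71×0.264/5.91)^(-2) = (0.2104)^(-2) = 22.6 mol/dm³.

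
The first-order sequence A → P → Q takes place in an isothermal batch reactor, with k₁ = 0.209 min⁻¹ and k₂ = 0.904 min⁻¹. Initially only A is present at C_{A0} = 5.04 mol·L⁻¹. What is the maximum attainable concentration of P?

0.750 mol·L⁻¹

For a first-order series the maximum intermediate yield is C_{P,max}/C_{A0} = (k₁/k₂)^[k₂/(k₂−k₁)].
= (0.209/0.904)^(0.904/(0.904−0.209)) = (0.2312)^(1.301) = 0.1488.
C_{P,max} = 0.1488×5.04 = 0.750 mol·L⁻¹.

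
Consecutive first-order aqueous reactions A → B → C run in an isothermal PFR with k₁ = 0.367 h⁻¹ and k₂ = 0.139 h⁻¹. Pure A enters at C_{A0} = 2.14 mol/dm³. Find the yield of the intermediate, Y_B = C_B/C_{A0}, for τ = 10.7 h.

Solving the coupled first-order balances gives C_B(τ) = [k₁/(k₂−k₁)]·C_{A0}·(e^(−k₁τ) − e^(−k₂τ)).
e^(−k₁τ) = e^(−0.367×10.7) = e^(−3.927) = 0.01970; e^(−k₂τ) = e^(−1.487) = 0.2260.
C_B = 0.367×2.14/(0.139−0.367) × (0.01970−0.2260) = (-3.445)×(-0.2063) = 0.7106 mol/dm³.
Y_B = C_B/C_{A0} = 0.7106/2.14 = 0.332.

0.332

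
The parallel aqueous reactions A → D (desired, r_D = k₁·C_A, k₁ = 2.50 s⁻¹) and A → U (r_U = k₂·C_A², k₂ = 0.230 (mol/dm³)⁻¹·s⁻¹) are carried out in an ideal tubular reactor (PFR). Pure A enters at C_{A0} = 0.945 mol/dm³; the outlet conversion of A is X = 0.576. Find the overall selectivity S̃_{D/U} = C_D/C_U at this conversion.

16.2

C_A = C_{A0}(1−X) = 0.4007 mol/dm³.
Along a PFR/batch, dC_D/dC_A = −r_D/(r_D+r_U) = −k₁/(k₁+k₂·C_A).
Integrating from C_{A0} to C_A: C_D = (2.50/0.230)·ln[(2.50+0.230·0.945)/(2.50+0.230·0.401)] = 10.87·ln(2.717/2.592) = 0.5127 mol/dm³.
C_U = (C_{A0}−C_A)−C_D = 0.03163 mol/dm³; S̃_{D/U} = 0.5127/0.03163 = 16.2.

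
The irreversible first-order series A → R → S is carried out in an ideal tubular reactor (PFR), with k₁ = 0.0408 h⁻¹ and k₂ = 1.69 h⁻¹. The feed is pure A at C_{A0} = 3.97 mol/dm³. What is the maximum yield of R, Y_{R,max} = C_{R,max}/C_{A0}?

0.0220

At the optimum, C_{R,max}/C_{A0} = (k₁/k₂)^[k₂/(k₂−k₁)].
= (0.0408/1.69)^(1.69/(1.69−0.0408)) = (0.02414)^(1.025) = 0.02202.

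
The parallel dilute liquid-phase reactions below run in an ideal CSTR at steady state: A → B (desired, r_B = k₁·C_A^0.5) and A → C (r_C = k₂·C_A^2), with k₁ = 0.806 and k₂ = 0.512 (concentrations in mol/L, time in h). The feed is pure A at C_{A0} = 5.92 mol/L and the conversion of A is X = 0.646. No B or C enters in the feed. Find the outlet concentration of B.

Exit C_A = C_{A0}(1−X) = 5.92×0.354 = 2.096 mol/L.
In a CSTR the entire volume is at exit conditions, so r_B = 0.806×2.096^0.5 = 1.167 and r_C = 0.512×2.096^2 = 2.249.
Fraction of consumed A going to B: r_B/(r_B+r_C) = 0.3416.
C_B = 0.3416·C_{A0}·X = 0.3416×5.92×0.646 = 1.31 mol/L.

1.31 mol/L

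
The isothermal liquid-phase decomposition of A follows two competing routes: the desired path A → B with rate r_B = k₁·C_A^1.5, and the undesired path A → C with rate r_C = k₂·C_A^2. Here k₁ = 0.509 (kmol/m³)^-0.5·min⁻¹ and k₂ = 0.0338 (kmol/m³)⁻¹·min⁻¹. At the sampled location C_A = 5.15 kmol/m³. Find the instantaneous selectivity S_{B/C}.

6.64

S_{B/C} = r_B/r_C = (k₁·C_A^1.5)/(k₂·C_A^2) = (k₁/k₂)·C_A^-0.5.
= (0.509×5.150^1.5) / (0.0338×5.150^2) = 5.949/0.8965 = 6.64.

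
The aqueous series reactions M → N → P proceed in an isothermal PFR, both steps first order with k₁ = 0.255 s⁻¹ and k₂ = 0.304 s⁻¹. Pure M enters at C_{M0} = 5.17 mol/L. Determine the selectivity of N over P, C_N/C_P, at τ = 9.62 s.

The intermediate concentration in a first-order A→B→C sequence is C_N = k₁C_{M0}(e^(−k₁τ) − e^(−k₂τ))/(k₂−k₁).
e^(−k₁τ) = e^(−0.255×9.62) = e^(−2.453) = 0.08603; e^(−k₂τ) = e^(−2.924) = 0.05369.
C_N = 0.255×5.17/(0.304−0.255) × (0.08603−0.05369) = 26.91×0.03233 = 0.8699 mol/L.
C_M = C_{M0}e^(−k₁τ) = 0.4448 mol/L, so C_P = C_{M0}−C_M−C_N = 3.855 mol/L; C_N/C_P = 0.226.

0.226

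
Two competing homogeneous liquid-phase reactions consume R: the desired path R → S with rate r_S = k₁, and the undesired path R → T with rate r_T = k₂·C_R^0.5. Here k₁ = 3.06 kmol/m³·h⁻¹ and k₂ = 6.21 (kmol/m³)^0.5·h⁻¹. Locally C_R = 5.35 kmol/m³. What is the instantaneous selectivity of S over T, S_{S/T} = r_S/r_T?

0.213

S_{S/T} = r_S/r_T = (k₁)/(k₂·C_R^0.5) = (k₁/k₂)·C_R^-0.5.
= (3.06) / (6.21×5.350^0.5) = 3.060/14.36 = 0.213.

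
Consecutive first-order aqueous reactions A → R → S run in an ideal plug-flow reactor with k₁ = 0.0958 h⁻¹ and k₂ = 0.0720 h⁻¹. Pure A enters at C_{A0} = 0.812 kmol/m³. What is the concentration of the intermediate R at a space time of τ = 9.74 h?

The intermediate concentration in a first-order A→B→C sequence is C_R = k₁C_{A0}(e^(−k₁τ) − e^(−k₂τ))/(k₂−k₁).
e^(−k₁τ) = e^(−0.0958×9.74) = e^(−0.9331) = 0.3933; e^(−k₂τ) = e^(−0.7013) = 0.4960.
C_R = 0.0958×0.812/(0.0720−0.0958) × (0.3933−0.4960) = (-3.268)×(-0.1026) = 0.3354 kmol/m³.

0.335 kmol/m³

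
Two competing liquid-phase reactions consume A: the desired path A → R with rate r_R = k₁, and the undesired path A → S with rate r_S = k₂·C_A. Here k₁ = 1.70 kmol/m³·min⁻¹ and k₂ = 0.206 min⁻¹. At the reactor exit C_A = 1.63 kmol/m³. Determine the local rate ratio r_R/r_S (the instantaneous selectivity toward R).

5.06

S_{R/S} = r_R/r_S = (k₁)/(k₂·C_A) = (k₁/k₂)·C_A⁻¹.
= (1.70) / (0.206×1.630) = 1.700/0.3358 = 5.06.
The undesired path is higher order in A, so low C_A (CSTR or dilute feed) favours R.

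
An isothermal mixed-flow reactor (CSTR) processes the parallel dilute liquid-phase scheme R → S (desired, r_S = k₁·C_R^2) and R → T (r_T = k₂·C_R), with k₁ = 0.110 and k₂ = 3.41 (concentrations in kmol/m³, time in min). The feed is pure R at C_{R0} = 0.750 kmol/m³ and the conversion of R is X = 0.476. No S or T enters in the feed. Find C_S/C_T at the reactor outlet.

0.0127

Exit C_R = C_{R0}(1−X) = 0.750×0.524 = 0.3930 kmol/m³.
A CSTR operates uniformly at the exit composition, giving r_S = 0.01699 and r_T = 1.340 (each k·C_R^n at C_R = 0.3930).
Overall selectivity = C_S/C_T = r_Sτ/(r_Tτ) = r_S/r_T = 0.0127.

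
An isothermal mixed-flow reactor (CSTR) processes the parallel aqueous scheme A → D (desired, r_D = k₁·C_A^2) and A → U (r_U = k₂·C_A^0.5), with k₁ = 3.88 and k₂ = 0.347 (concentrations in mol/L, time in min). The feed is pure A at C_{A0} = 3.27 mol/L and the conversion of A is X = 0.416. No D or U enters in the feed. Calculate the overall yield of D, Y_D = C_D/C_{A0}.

0.402

Exit C_A = C_{A0}(1−X) = 3.27×0.584 = 1.910 mol/L.
A CSTR operates uniformly at the exit composition, giving r_D = 14.15 and r_U = 0.4795 (each k·C_A^n at C_A = 1.910).
Fraction of consumed A going to D: r_D/(r_D+r_U) = 0.9672.
C_D = 0.9672·C_{A0}·X = 0.9672×3.27×0.416 = 1.32 mol/L; Y_D = C_D/C_{A0} = 0.402.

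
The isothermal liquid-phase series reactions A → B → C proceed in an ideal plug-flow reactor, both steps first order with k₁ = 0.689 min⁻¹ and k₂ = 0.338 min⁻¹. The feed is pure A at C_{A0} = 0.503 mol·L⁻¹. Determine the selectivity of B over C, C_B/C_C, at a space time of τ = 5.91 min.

Solving the coupled first-order balances gives C_B(τ) = [k₁/(k₂−k₁)]·C_{A0}·(e^(−k₁τ) − e^(−k₂τ)).
e^(−k₁τ) = e^(−0.689×5.91) = e^(−4.072) = 0.01704; e^(−k₂τ) = e^(−1.998) = 0.1357.
C_B = 0.689×0.503/(0.338−0.689) × (0.01704−0.1357) = (-0.9874)×(-0.1186) = 0.1171 mol·L⁻¹.
C_A = C_{A0}e^(−k₁τ) = 0.008573 mol·L⁻¹, so C_C = C_{A0}−C_A−C_B = 0.3773 mol·L⁻¹; C_B/C_C = 0.310.

0.310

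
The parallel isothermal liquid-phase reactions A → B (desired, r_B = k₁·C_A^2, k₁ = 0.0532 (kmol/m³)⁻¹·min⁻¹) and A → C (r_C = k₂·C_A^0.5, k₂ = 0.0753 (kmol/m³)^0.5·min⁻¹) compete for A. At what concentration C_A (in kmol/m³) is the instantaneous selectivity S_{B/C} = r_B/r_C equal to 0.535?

0.831 kmol/m³

S_{B/C} = (k₁/k₂)·C_A^1.5 ⇒ C_A = (S·k₂/k₁)^(1/1.5).
= (0.535×0.0753/0.0532)^(0.6667) = (0.7572)^(0.6667) = 0.831 kmol/m³.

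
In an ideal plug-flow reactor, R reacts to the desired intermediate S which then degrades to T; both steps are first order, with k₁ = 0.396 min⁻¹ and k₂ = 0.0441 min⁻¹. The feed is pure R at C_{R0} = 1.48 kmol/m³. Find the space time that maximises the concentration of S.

Setting dC_S/dτ = 0 gives τ_opt = ln(k₂/k₁)/(k₂−k₁).
= ln(0.0441/0.396)/(0.0441−0.396) = ln(0.1114)/-0.3519 = -2.195/-0.3519 = 6.24 min.

6.24 min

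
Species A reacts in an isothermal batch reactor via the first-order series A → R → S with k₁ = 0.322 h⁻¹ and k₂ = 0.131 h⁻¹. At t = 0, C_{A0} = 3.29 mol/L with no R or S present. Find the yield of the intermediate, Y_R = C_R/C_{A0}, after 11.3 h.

0.339

Solving the coupled first-order balances gives C_R(t) = [k₁/(k₂−k₁)]·C_{A0}·(e^(−k₁t) − e^(−k₂t)).
e^(−k₁t) = e^(−0.322×11.3) = e^(−3.639) = 0.02629; e^(−k₂t) = e^(−1.480) = 0.2276.
C_R = 0.322×3.29/(0.131−0.322) × (0.02629−0.2276) = (-5.546)×(-0.2013) = 1.116 mol/L.
Y_R = C_R/C_{A0} = 1.116/3.29 = 0.339.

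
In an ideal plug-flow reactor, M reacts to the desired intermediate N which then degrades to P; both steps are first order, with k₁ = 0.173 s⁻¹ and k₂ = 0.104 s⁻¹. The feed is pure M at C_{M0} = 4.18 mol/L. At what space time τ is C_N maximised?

The intermediate peaks when r₁ = r₂, i.e. k₁e^(−k₁τ) = k₂e^(−k₂τ), giving τ_opt = ln(k₂/k₁)/(k₂−k₁).
= ln(0.104/0.173)/(0.104−0.173) = ln(0.6012)/-0.06900 = -0.5089/-0.06900 = 7.38 s.

7.38 s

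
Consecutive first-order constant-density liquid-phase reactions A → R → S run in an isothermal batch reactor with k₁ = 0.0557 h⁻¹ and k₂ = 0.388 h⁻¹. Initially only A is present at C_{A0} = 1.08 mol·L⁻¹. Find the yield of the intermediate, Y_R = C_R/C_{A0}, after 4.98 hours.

The intermediate concentration in a first-order A→B→C sequence is C_R = k₁C_{A0}(e^(−k₁t) − e^(−k₂t))/(k₂−k₁).
e^(−k₁t) = e^(−0.0557×4.98) = e^(−0.2774) = 0.7578; e^(−k₂t) = e^(−1.932) = 0.1448.
C_R = 0.0557×1.08/(0.388−0.0557) × (0.7578−0.1448) = 0.1810×0.6129 = 0.1110 mol·L⁻¹.
Y_R = C_R/C_{A0} = 0.1110/1.08 = 0.103.

0.103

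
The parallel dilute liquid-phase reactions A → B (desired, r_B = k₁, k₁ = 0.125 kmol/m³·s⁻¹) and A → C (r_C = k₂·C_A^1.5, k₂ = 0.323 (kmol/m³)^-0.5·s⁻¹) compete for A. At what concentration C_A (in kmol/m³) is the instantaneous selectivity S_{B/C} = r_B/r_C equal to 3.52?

S_{B/C} = (k₁/k₂)·C_A^-1.5 ⇒ C_A = (S·k₂/k₁)^(1/(-1.5)).
= (3.52×0.323/0.125)^(-0.6667) = (9.096)^(-0.6667) = 0.229 kmol/m³.

0.229 kmol/m³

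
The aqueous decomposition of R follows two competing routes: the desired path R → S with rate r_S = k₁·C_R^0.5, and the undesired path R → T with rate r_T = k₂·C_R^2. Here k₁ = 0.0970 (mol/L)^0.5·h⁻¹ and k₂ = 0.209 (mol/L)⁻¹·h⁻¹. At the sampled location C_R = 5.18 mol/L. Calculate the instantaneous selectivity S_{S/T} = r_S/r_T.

0.0394

S_{S/T} = r_S/r_T = (k₁·C_R^0.5)/(k₂·C_R^2) = (k₁/k₂)·C_R^-1.5.
= (0.0970×5.180^0.5) / (0.209×5.180^2) = 0.2208/5.608 = 0.0394.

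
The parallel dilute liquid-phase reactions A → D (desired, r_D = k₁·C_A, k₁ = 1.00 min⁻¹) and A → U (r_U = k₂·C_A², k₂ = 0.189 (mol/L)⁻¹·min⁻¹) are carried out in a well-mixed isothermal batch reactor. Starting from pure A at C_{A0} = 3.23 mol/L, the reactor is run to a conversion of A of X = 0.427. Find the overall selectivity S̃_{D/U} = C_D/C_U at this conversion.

C_A = C_{A0}(1−X) = 1.851 mol/L.
Along a PFR/batch, dC_D/dC_A = −r_D/(r_D+r_U) = −k₁/(k₁+k₂·C_A).
Integrating from C_{A0} to C_A: C_D = (1.00/0.189)·ln[(1.00+0.189·3.23)/(1.00+0.189·1.85)] = 5.291·ln(1.610/1.350) = 0.9342 mol/L.
C_U = (C_{A0}−C_A)−C_D = 0.4450 mol/L; S̃_{D/U} = 0.9342/0.4450 = 2.10.

2.10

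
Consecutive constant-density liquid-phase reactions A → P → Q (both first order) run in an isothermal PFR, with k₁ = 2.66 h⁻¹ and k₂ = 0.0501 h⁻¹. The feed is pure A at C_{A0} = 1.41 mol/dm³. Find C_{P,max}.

1.31 mol/dm³

For a first-order series the maximum intermediate yield is C_{P,max}/C_{A0} = (k₁/k₂)^[k₂/(k₂−k₁)].
= (2.66/0.0501)^(0.0501/(0.0501−2.66)) = (53.09)^(-0.01920) = 0.9266.
C_{P,max} = 0.9266×1.41 = 1.31 mol/dm³.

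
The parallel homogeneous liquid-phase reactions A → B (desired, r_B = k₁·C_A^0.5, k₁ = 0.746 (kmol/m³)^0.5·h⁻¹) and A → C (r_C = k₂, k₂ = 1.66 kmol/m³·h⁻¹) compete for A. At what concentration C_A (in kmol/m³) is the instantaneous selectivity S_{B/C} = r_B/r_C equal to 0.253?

S_{B/C} = (k₁/k₂)·C_A^0.5 ⇒ C_A = (S·k₂/k₁)^(2).
= (0.253×1.66/0.746)^(2) = (0.5630)^(2) = 0.317 kmol/m³.

0.317 kmol/m³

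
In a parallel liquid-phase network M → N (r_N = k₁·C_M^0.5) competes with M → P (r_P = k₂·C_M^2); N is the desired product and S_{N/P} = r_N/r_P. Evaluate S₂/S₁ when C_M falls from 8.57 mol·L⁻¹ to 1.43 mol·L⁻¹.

14.7

S_{N/P} = (k₁/k₂)·C_M^-1.5, so S₂/S₁ = (C_{M,2}/C_{M,1})^-1.5.
= (1.43/8.57)^(-1.5) = (0.1669)^(-1.5) = 14.7.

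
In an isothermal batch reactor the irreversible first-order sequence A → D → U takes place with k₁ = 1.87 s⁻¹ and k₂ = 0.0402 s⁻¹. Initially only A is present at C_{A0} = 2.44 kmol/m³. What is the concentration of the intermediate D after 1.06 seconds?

2.05 kmol/m³

Solving the coupled first-order balances gives C_D(t) = [k₁/(k₂−k₁)]·C_{A0}·(e^(−k₁t) − e^(−k₂t)).
e^(−k₁t) = e^(−1.87×1.06) = e^(−1.982) = 0.1378; e^(−k₂t) = e^(−0.04261) = 0.9583.
C_D = 1.87×2.44/(0.0402−1.87) × (0.1378−0.9583) = (-2.494)×(-0.8205) = 2.046 kmol/m³.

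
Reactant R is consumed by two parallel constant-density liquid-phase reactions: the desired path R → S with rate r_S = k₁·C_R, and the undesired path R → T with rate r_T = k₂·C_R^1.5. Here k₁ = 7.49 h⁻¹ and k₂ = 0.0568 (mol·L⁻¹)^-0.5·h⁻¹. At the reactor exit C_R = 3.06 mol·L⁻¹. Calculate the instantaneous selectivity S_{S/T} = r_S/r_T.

75.4

S_{S/T} = r_S/r_T = (k₁·C_R)/(k₂·C_R^1.5) = (k₁/k₂)·C_R^-0.5.
= (7.49×3.060) / (0.0568×3.060^1.5) = 22.92/0.3040 = 75.4.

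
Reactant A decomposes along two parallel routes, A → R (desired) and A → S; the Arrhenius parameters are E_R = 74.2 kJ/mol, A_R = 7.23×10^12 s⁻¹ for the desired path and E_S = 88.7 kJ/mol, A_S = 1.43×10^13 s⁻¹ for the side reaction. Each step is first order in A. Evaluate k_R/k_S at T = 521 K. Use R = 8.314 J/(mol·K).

14.4

k_R/k_S = (A_R/A_S)·exp[−(E_R−E_S)/(RT)] = (A_R/A_S)·exp[(E_S−E_R)/(RT)].
(E_S−E_R)/(RT) = (88.7−74.2)×10³/(8.314×521) = 14500/4332 = 3.347.
k_R/k_S = (7.23×10^12/1.43×10^13)·exp(3.347) = 0.5056 × 28.43 = 14.4.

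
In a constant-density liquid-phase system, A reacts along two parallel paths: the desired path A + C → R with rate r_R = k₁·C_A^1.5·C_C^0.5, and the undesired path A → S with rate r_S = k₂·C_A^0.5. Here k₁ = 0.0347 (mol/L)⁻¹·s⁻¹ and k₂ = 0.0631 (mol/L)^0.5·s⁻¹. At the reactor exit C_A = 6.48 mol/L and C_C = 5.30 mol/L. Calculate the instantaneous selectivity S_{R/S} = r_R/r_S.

8.20

S_{R/S} = r_R/r_S = (k₁·C_A^1.5·C_C^0.5)/(k₂·C_A^0.5) = (k₁/k₂)·C_A·C_C^0.5.
= (0.0347×6.480^1.5×5.300^0.5) / (0.0631×6.480^0.5) = 1.318/0.1606 = 8.20.
Since the desired path is higher order in A, keeping C_A high (PFR or concentrated feed) favours R.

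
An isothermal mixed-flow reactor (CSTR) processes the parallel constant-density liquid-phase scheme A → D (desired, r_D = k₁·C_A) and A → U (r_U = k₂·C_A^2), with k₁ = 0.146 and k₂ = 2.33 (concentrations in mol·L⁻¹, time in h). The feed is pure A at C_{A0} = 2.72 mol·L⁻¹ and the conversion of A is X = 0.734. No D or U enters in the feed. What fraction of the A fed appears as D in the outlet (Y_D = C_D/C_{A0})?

Exit C_A = C_{A0}(1−X) = 2.72×0.266 = 0.7235 mol·L⁻¹.
A CSTR operates uniformly at the exit composition, giving r_D = 0.1056 and r_U = 1.220 (each k·C_A^n at C_A = 0.7235).
Fraction of consumed A going to D: r_D/(r_D+r_U) = 0.07970.
C_D = 0.07970·C_{A0}·X = 0.07970×2.72×0.734 = 0.159 mol·L⁻¹; Y_D = C_D/C_{A0} = 0.0585.

0.0585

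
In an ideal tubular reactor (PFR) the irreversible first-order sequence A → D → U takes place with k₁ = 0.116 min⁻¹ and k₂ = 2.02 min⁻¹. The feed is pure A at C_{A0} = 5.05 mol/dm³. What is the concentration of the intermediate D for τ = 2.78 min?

Solving the coupled first-order balances gives C_D(τ) = [k₁/(k₂−k₁)]·C_{A0}·(e^(−k₁τ) − e^(−k₂τ)).
e^(−k₁τ) = e^(−0.116×2.78) = e^(−0.3225) = 0.7244; e^(−k₂τ) = e^(−5.616) = 0.003641.
C_D = 0.116×5.05/(2.02−0.116) × (0.7244−0.003641) = 0.3077×0.7207 = 0.2217 mol/dm³.

0.222 mol/dm³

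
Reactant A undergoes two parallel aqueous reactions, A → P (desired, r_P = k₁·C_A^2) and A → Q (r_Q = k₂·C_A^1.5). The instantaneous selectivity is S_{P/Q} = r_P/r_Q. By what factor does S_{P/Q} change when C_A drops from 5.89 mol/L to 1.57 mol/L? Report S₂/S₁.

S_{P/Q} = (k₁/k₂)·C_A^0.5, so S₂/S₁ = (C_{A,2}/C_{A,1})^0.5.
= (1.57/5.89)^0.5 = (0.2666)^0.5 = 0.516.

0.516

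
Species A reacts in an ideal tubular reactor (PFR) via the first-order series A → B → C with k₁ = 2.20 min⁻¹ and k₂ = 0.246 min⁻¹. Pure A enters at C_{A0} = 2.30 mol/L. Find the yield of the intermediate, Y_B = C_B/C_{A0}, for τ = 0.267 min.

0.429

Solving the coupled first-order balances gives C_B(τ) = [k₁/(k₂−k₁)]·C_{A0}·(e^(−k₁τ) − e^(−k₂τ)).
e^(−k₁τ) = e^(−2.20×0.267) = e^(−0.5874) = 0.5558; e^(−k₂τ) = e^(−0.06568) = 0.9364.
C_B = 2.20×2.30/(0.246−2.20) × (0.5558−0.9364) = (-2.590)×(-0.3807) = 0.9857 mol/L.
Y_B = C_B/C_{A0} = 0.9857/2.30 = 0.429.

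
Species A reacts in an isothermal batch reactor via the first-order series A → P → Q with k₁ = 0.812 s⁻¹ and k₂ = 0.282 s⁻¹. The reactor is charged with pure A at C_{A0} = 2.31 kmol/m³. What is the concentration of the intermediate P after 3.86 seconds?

Solving the coupled first-order balances gives C_P(t) = [k₁/(k₂−k₁)]·C_{A0}·(e^(−k₁t) − e^(−k₂t)).
e^(−k₁t) = e^(−0.812×3.86) = e^(−3.134) = 0.04353; e^(−k₂t) = e^(−1.089) = 0.3367.
C_P = 0.812×2.31/(0.282−0.812) × (0.04353−0.3367) = (-3.539)×(-0.2932) = 1.038 kmol/m³.

1.04 kmol/m³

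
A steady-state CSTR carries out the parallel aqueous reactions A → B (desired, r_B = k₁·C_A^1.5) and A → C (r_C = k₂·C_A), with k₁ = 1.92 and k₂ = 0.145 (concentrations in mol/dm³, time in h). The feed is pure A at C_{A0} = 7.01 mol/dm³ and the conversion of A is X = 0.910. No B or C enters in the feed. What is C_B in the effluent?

Exit C_A = C_{A0}(1−X) = 7.01×0.0900 = 0.6309 mol/dm³.
In a CSTR the entire volume is at exit conditions, so r_B = 1.92×0.6309^1.5 = 0.9621 and r_C = 0.145×0.6309 = 0.09148.
Fraction of consumed A going to B: r_B/(r_B+r_C) = 0.9132.
C_B = 0.9132·C_{A0}·X = 0.9132×7.01×0.910 = 5.83 mol/dm³.

5.83 mol/dm³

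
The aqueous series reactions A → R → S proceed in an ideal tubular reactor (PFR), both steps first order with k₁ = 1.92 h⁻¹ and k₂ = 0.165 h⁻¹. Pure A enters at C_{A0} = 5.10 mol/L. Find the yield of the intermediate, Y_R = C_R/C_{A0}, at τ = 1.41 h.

0.794

Solving the coupled first-order balances gives C_R(τ) = [k₁/(k₂−k₁)]·C_{A0}·(e^(−k₁τ) − e^(−k₂τ)).
e^(−k₁τ) = e^(−1.92×1.41) = e^(−2.707) = 0.06672; e^(−k₂τ) = e^(−0.2326) = 0.7924.
C_R = 1.92×5.10/(0.165−1.92) × (0.06672−0.7924) = (-5.579)×(-0.7257) = 4.049 mol/L.
Y_R = C_R/C_{A0} = 4.049/5.10 = 0.794.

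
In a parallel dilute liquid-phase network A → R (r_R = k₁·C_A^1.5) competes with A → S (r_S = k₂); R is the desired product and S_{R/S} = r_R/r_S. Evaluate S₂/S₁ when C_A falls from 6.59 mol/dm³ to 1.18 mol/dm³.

0.0758

S_{R/S} = (k₁/k₂)·C_A^1.5, so S₂/S₁ = (C_{A,2}/C_{A,1})^1.5.
= (1.18/6.59)^1.5 = (0.1791)^1.5 = 0.0758.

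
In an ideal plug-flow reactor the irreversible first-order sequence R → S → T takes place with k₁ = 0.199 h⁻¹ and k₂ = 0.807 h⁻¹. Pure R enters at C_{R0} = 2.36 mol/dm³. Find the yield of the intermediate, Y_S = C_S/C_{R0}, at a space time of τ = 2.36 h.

The intermediate concentration in a first-order A→B→C sequence is C_S = k₁C_{R0}(e^(−k₁τ) − e^(−k₂τ))/(k₂−k₁).
e^(−k₁τ) = e^(−0.199×2.36) = e^(−0.4696) = 0.6252; e^(−k₂τ) = e^(−1.905) = 0.1489.
C_S = 0.199×2.36/(0.807−0.199) × (0.6252−0.1489) = 0.7724×0.4763 = 0.3679 mol/dm³.
Y_S = C_S/C_{R0} = 0.3679/2.36 = 0.156.

0.156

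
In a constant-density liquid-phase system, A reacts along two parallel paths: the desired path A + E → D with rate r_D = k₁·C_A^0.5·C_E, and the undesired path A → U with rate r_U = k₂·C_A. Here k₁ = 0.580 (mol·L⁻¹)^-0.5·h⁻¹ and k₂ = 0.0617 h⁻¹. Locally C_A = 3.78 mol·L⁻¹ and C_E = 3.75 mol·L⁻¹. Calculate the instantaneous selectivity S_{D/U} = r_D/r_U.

18.1

S_{D/U} = r_D/r_U = (k₁·C_A^0.5·C_E)/(k₂·C_A) = (k₁/k₂)·C_A^-0.5·C_E.
= (0.580×3.780^0.5×3.750) / (0.0617×3.780) = 4.229/0.2332 = 18.1.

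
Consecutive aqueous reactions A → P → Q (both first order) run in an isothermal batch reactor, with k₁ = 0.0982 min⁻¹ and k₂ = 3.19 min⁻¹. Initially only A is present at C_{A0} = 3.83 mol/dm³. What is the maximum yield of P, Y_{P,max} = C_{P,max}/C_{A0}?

0.0276

Evaluating C_P at t_opt = ln(k₂/k₁)/(k₂−k₁) gives C_{P,max}/C_{A0} = (k₁/k₂)^[k₂/(k₂−k₁)].
= (0.0982/3.19)^(3.19/(3.19−0.0982)) = (0.03078)^(1.032) = 0.02756.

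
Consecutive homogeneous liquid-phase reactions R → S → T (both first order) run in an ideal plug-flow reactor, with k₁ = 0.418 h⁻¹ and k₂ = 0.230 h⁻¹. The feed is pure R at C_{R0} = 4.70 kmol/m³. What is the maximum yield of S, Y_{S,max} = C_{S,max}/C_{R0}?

0.481

For a first-order series the maximum intermediate yield is C_{S,max}/C_{R0} = (k₁/k₂)^[k₂/(k₂−k₁)].
= (0.418/0.230)^(0.230/(0.230−0.418)) = (1.817)^(-1.223) = 0.4815.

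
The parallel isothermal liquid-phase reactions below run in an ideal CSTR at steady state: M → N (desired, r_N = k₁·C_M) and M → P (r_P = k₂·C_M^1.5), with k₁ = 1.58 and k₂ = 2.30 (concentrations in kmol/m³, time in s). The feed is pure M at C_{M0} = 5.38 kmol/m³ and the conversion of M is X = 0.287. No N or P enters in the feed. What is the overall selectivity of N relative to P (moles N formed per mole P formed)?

Exit C_M = C_{M0}(1−X) = 5.38×0.713 = 3.836 kmol/m³.
In a CSTR the entire volume is at exit conditions, so r_N = 1.58×3.836 = 6.061 and r_P = 2.30×3.836^1.5 = 17.28.
Overall selectivity = C_N/C_P = r_Nτ/(r_Pτ) = r_N/r_P = 0.351.

0.351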